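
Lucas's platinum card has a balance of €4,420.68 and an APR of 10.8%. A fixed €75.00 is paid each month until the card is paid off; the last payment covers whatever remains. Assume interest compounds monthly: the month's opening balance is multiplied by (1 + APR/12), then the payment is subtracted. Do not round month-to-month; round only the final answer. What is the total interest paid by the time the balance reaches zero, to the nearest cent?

€1,908.11

Monthly rate r = 10.8%/12 = 0.9% = 0.009.
Payoff takes n = ⌈−ln(1 − rB₀/P)/ln(1+r)⌉ = ⌈84.383⌉ = 85 payments; the last is €28.79.
Total paid = 84·€75.00 + €28.79 = €6,328.79.
Total interest = total paid − principal = €6,328.79 − €4,420.68 = €1,908.11.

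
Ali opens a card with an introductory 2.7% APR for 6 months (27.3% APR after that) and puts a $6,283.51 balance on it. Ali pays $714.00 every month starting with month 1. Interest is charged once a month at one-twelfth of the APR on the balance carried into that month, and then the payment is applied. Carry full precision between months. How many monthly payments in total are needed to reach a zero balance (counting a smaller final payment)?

10 months

Promo months 1–6 at r₀ = 2.7%/12 = 0.00225; months 7+ at r₁ = 27.3%/12 = 0.02275.
After month 6: iterate B ← B·(1+r₀) − $714.00 for 6 months → $2,060.65.
Then at r₁ with $714.00/mo: n₂ = −ln(1 − r₁·B/P)/ln(1+r₁) ≈ 3.02 → 4 more payments.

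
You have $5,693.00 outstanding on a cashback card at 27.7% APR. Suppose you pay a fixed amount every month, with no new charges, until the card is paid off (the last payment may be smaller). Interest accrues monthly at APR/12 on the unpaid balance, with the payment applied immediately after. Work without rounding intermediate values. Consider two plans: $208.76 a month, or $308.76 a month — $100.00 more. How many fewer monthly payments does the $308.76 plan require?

19 fewer payments

Monthly rate r = 27.7%/12 = 2.30833% = 0.0230833.
At $208.76/mo: n = ⌈−ln(1 − rB₀/P)/ln(1+r)⌉ = 44 payments (last $106.60); total interest = total paid − $5,693.00 = $3,390.28.
At $308.76/mo: 25 payments (last $92.14); total interest $1,809.38.
Payments saved = 44 − 25 = 19.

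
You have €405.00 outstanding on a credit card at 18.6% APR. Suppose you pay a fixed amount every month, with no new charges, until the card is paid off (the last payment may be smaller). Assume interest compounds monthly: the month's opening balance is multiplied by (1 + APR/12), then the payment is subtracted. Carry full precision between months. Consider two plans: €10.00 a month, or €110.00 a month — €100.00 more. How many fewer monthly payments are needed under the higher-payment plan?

Monthly rate r = 18.6%/12 = 1.55% = 0.0155.
At €10.00/mo: n = ⌈−ln(1 − rB₀/P)/ln(1+r)⌉ = 65 payments (last €2.48); total interest = total paid − €405.00 = €237.48.
At €110.00/mo: 4 payments (last €90.36); total interest €15.36.
Payments saved = 65 − 4 = 61.

61 fewer payments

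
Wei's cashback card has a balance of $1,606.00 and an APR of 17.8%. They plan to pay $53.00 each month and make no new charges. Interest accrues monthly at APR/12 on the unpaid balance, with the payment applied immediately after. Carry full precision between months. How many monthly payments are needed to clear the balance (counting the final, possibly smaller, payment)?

Monthly rate r = 17.8%/12 = 1.48333% = 0.0148333.
Recurrence: B ← B·(1+r) − $53.00.
Month 1: interest $23.82; balance after payment $1,576.82.
Month 2: interest $23.39; balance after payment $1,547.21.
Closed form: n = −ln(1 − rB₀/P)/ln(1+r) = −ln(0.55052)/ln(1.01483) ≈ 40.537, so the balance reaches zero during payment 41.

41 months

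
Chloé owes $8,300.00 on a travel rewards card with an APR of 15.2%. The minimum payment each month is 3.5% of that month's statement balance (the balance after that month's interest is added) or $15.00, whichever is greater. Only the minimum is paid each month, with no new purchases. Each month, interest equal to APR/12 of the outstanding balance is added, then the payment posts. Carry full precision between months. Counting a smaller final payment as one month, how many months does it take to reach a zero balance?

Monthly rate r = 15.2%/12 = 1.26667% = 0.0126667.
While 3.5% of the post-interest balance exceeds $15.00, each month B ← (B·(1+r))·(1 − 0.035), i.e. B shrinks by the factor (1+r)·0.965 = 0.97722.
This holds for months 1–130. Entering month 131 the balance is $415.22; 3.5% of the post-interest balance is now below $15.00, so the flat $15.00 minimum applies from here.
From month 131 a fixed $15.00 at rate r clears $415.22 in 35 more payments. Total: 130 + 35 = 165 months.

165 months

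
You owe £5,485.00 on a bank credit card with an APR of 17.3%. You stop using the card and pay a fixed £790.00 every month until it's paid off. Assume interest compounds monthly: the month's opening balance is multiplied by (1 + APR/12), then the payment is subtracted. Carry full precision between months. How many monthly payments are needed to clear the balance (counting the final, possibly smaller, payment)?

8 payments

Monthly rate r = 17.3%/12 = 1.44167% = 0.0144167.
Recurrence: B ← B·(1+r) − £790.00.
Month 1: interest £79.08; balance after payment £4,774.08.
Month 2: interest £68.83; balance after payment £4,052.90.
Closed form: n = −ln(1 − rB₀/P)/ln(1+r) = −ln(0.8999)/ln(1.01442) ≈ 7.368, so the balance reaches zero during payment 8.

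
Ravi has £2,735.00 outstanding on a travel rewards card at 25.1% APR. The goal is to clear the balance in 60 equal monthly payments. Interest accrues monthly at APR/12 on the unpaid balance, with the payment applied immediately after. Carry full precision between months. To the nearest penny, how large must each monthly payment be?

£80.44

Monthly rate r = 25.1%/12 = 2.09167% = 0.0209167.
Level-payment amortization: P = B₀·r / (1 − (1+r)^(−n)) = 2735.00·0.0209167 / (1 − 1.02092^(−60)).
Denominator 1 − (1+r)^(−60) = 0.711209854.
P = 57.2071 / 0.711209854 ≈ 80.44.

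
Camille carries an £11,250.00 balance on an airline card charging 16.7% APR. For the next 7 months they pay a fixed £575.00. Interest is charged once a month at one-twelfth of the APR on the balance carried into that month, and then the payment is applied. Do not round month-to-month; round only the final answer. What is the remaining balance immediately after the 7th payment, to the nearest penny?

Monthly rate r = 16.7%/12 = 1.39167% = 0.0139167.
Each month: B ← B·(1+r) − £575.00.
Month 1: interest £156.56; balance after payment £10,831.56.
Month 2: interest £150.74; balance after payment £10,407.30.
Month 3: interest £144.83; balance after payment £9,977.14.
Month 4: interest £138.85; balance after payment £9,540.99.
Month 5: interest £132.78; balance after payment £9,098.76.
Month 6: interest £126.62; balance after payment £8,650.39.
Month 7: interest £120.38; balance after payment £8,195.77.

£8,195.77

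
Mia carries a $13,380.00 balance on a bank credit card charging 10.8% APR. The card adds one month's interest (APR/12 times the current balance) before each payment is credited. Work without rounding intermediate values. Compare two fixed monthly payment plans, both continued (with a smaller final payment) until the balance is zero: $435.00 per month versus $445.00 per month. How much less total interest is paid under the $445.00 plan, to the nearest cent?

Monthly rate r = 10.8%/12 = 0.9% = 0.009.
At $435.00/mo: n = ⌈−ln(1 − rB₀/P)/ln(1+r)⌉ = 37 payments (last $75.87); total interest = total paid − $13,380.00 = $2,355.87.
At $445.00/mo: 36 payments (last $97.25); total interest $2,292.25.
Interest saved = $2,355.87 − $2,292.25 = $63.62.

$63.62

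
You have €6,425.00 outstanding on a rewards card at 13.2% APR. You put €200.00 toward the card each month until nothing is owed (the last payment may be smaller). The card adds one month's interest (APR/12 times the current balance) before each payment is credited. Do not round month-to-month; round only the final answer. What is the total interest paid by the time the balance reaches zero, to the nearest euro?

Monthly rate r = 13.2%/12 = 1.1% = 0.011.
Payoff takes n = ⌈−ln(1 − rB₀/P)/ln(1+r)⌉ = ⌈39.853⌉ = 40 payments; the last is €170.72.
Total paid = 39·€200.00 + €170.72 = €7,970.72.
Total interest = total paid − principal = €7,970.72 − €6,425.00 = €1,545.72.

€1,546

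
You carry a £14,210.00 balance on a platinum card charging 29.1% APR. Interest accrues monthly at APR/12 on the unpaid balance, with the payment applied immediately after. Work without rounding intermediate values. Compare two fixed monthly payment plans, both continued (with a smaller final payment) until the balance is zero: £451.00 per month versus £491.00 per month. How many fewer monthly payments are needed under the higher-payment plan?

10 fewer payments

Monthly rate r = 29.1%/12 = 2.425% = 0.02425.
At £451.00/mo: n = ⌈−ln(1 − rB₀/P)/ln(1+r)⌉ = 61 payments (last £124.42); total interest = total paid − £14,210.00 = £12,974.42.
At £491.00/mo: 51 payments (last £247.75); total interest £10,587.75.
Payments saved = 61 − 51 = 10.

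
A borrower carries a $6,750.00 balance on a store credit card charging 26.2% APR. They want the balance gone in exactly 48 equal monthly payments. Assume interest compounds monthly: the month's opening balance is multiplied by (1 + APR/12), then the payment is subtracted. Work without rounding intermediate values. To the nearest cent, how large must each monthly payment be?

Monthly rate r = 26.2%/12 = 2.18333% = 0.0218333.
Level-payment amortization: P = B₀·r / (1 − (1+r)^(−n)) = 6750.00·0.0218333 / (1 − 1.02183^(−48)).
Denominator 1 − (1+r)^(−48) = 0.64538521.
P = 147.375 / 0.64538521 ≈ 228.35.

$228.35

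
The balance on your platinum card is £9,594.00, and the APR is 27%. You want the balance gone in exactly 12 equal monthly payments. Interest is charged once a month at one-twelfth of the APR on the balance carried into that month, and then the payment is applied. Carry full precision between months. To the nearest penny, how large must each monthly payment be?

£921.19

Monthly rate r = 27%/12 = 2.25% = 0.0225.
Level-payment amortization: P = B₀·r / (1 − (1+r)^(−n)) = 9594.00·0.0225 / (1 − 1.0225^(−12)).
Denominator 1 − (1+r)^(−12) = 0.234332523.
P = 215.865 / 0.234332523 ≈ 921.19.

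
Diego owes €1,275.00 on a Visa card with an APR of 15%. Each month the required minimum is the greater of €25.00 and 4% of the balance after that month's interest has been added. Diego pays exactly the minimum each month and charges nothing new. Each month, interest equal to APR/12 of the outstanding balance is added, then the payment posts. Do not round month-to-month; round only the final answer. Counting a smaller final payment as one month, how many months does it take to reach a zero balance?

Monthly rate r = 15%/12 = 1.25% = 0.0125.
While 4% of the post-interest balance exceeds €25.00, each month B ← (B·(1+r))·(1 − 0.04), i.e. B shrinks by the factor (1+r)·0.96 = 0.972.
This holds for months 1–26. Entering month 27 the balance is €609.30; 4% of the post-interest balance is now below €25.00, so the flat €25.00 minimum applies from here.
From month 27 a fixed €25.00 at rate r clears €609.30 in 30 more payments. Total: 26 + 30 = 56 months.

56 months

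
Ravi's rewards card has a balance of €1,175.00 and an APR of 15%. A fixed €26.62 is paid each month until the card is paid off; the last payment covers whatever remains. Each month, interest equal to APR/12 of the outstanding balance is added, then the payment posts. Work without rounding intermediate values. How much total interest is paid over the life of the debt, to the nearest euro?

€544

Monthly rate r = 15%/12 = 1.25% = 0.0125.
Payoff takes n = ⌈−ln(1 − rB₀/P)/ln(1+r)⌉ = ⌈64.592⌉ = 65 payments; the last is €15.80.
Total paid = 64·€26.62 + €15.80 = €1,719.48.
Total interest = total paid − principal = €1,719.48 − €1,175.00 = €544.48.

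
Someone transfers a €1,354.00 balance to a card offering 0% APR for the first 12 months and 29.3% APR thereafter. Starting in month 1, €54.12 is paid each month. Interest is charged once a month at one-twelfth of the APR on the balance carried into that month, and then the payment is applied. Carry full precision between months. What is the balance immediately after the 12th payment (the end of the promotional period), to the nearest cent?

€704.56

Promo months 1–12 at r₀ = 0%/12 = 0; months 13+ at r₁ = 29.3%/12 = 0.0244167.
After month 12 (no interest yet): B = €1,354.00 − 12·€54.12 = €704.56.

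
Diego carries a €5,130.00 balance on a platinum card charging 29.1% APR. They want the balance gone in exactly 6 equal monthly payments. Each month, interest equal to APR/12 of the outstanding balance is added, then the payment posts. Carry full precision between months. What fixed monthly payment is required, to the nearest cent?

Monthly rate r = 29.1%/12 = 2.425% = 0.02425.
Level-payment amortization: P = B₀·r / (1 − (1+r)^(−n)) = 5130.00·0.02425 / (1 − 1.02425^(−6)).
Denominator 1 − (1+r)^(−6) = 0.133907726.
P = 124.403 / 0.133907726 ≈ 929.02.

€929.02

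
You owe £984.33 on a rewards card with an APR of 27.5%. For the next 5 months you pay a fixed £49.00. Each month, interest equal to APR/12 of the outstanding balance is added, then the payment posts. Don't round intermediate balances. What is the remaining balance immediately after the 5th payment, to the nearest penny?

£845.92

Monthly rate r = 27.5%/12 = 2.29167% = 0.0229167.
Each month: B ← B·(1+r) − £49.00.
Month 1: interest £22.56; balance after payment £957.89.
Month 2: interest £21.95; balance after payment £930.84.
Month 3: interest £21.33; balance after payment £903.17.
Month 4: interest £20.70; balance after payment £874.87.
Month 5: interest £20.05; balance after payment £845.92.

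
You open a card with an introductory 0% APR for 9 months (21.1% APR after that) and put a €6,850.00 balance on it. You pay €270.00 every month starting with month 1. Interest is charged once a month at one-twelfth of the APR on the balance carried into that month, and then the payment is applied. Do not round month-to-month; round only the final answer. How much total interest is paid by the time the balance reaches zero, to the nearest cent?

Promo months 1–9 at r₀ = 0%/12 = 0; months 10+ at r₁ = 21.1%/12 = 0.0175833.
After month 9 (no interest yet): B = €6,850.00 − 9·€270.00 = €4,420.00.
Then at r₁ with €270.00/mo: n₂ = −ln(1 − r₁·B/P)/ln(1+r₁) ≈ 19.48 → 20 more payments.
Total paid = 28·€270.00 + €128.85 = €7,688.85; interest = €7,688.85 − €6,850.00 = €838.85.

€838.85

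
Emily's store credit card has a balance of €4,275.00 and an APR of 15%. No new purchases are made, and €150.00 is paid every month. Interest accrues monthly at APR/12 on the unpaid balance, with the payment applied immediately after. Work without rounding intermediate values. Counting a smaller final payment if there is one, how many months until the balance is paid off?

36 months

Monthly rate r = 15%/12 = 1.25% = 0.0125.
Recurrence: B ← B·(1+r) − €150.00.
Month 1: interest €53.44; balance after payment €4,178.44.
Month 2: interest €52.23; balance after payment €4,080.67.
Closed form: n = −ln(1 − rB₀/P)/ln(1+r) = −ln(0.64375)/ln(1.0125) ≈ 35.455, so the balance reaches zero during payment 36.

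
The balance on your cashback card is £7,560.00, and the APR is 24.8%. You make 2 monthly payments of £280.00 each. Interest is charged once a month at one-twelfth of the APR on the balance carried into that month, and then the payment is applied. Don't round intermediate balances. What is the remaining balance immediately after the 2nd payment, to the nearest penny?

Monthly rate r = 24.8%/12 = 2.06667% = 0.0206667.
Each month: B ← B·(1+r) − £280.00.
Month 1: interest £156.24; balance after payment £7,436.24.
Month 2: interest £153.68; balance after payment £7,309.92.

£7,309.92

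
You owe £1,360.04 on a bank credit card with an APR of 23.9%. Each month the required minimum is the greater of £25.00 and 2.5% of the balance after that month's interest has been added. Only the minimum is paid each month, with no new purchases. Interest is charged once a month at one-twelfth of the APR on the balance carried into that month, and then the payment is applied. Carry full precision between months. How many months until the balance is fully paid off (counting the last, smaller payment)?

136 months

Monthly rate r = 23.9%/12 = 1.99167% = 0.0199167.
While 2.5% of the post-interest balance exceeds £25.00, each month B ← (B·(1+r))·(1 − 0.025), i.e. B shrinks by the factor (1+r)·0.975 = 0.99442.
This holds for months 1–59. Entering month 60 the balance is £977.55; 2.5% of the post-interest balance is now below £25.00, so the flat £25.00 minimum applies from here.
From month 60 a fixed £25.00 at rate r clears £977.55 in 77 more payments. Total: 59 + 77 = 136 months.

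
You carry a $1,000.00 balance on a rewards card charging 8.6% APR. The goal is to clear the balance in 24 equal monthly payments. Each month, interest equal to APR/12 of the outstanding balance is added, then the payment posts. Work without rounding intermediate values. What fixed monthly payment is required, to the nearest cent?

Monthly rate r = 8.6%/12 = 0.716667% = 0.00716667.
Level-payment amortization: P = B₀·r / (1 − (1+r)^(−n)) = 1000.00·0.00716667 / (1 − 1.00717^(−24)).
Denominator 1 − (1+r)^(−24) = 0.157504195.
P = 7.16667 / 0.157504195 ≈ 45.50.

$45.50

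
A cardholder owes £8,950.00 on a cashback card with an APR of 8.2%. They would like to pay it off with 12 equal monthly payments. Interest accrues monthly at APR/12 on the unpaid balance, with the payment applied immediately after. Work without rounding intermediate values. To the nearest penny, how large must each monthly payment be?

£779.37

Monthly rate r = 8.2%/12 = 0.683333% = 0.00683333.
Level-payment amortization: P = B₀·r / (1 − (1+r)^(−n)) = 8950.00·0.00683333 / (1 − 1.00683^(−12)).
Denominator 1 − (1+r)^(−12) = 0.0784710656.
P = 61.1583 / 0.0784710656 ≈ 779.37.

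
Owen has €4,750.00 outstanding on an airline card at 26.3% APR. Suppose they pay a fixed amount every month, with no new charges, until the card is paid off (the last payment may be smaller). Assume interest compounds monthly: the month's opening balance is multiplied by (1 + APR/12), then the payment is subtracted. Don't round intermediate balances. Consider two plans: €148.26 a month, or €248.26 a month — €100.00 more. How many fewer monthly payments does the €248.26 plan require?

Monthly rate r = 26.3%/12 = 2.19167% = 0.0219167.
At €148.26/mo: n = ⌈−ln(1 − rB₀/P)/ln(1+r)⌉ = 56 payments (last €129.06); total interest = total paid − €4,750.00 = €3,533.36.
At €248.26/mo: 26 payments (last €18.31); total interest €1,474.81.
Payments saved = 56 − 26 = 30.

30 fewer payments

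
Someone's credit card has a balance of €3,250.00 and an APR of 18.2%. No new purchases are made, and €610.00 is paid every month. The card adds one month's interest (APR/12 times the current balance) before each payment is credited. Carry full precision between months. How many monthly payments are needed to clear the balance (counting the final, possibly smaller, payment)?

6 months

Monthly rate r = 18.2%/12 = 1.51667% = 0.0151667.
Recurrence: B ← B·(1+r) − €610.00.
Month 1: interest €49.29; balance after payment €2,689.29.
Month 2: interest €40.79; balance after payment €2,120.08.
Month 3: interest €32.15; balance after payment €1,542.23.
Month 4: interest €23.39; balance after payment €955.62.
Month 5: interest €14.49; balance after payment €360.12.
Month 6: interest €5.46; balance after payment €0.00.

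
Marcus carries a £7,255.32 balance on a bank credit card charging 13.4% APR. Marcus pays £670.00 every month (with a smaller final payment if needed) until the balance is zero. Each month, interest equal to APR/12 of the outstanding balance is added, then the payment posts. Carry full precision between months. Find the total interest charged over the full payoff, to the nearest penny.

£521.56

Monthly rate r = 13.4%/12 = 1.11667% = 0.0111667.
Payoff takes n = ⌈−ln(1 − rB₀/P)/ln(1+r)⌉ = ⌈11.606⌉ = 12 payments; the last is £406.88.
Total paid = 11·£670.00 + £406.88 = £7,776.88.
Total interest = total paid − principal = £7,776.88 − £7,255.32 = £521.56.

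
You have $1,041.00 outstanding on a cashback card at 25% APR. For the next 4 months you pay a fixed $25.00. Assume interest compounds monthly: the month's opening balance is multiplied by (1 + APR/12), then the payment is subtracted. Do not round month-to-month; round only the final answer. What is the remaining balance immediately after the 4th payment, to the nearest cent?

$1,027.33

Monthly rate r = 25%/12 = 2.08333% = 0.0208333.
Each month: B ← B·(1+r) − $25.00.
Month 1: interest $21.69; balance after payment $1,037.69.
Month 2: interest $21.62; balance after payment $1,034.31.
Month 3: interest $21.55; balance after payment $1,030.85.
Month 4: interest $21.48; balance after payment $1,027.33.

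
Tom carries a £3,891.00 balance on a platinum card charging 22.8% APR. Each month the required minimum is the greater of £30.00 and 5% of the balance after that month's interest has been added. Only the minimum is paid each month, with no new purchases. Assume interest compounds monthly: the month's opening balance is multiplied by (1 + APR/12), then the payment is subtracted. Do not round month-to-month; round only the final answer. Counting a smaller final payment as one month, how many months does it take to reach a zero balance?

83 months

Monthly rate r = 22.8%/12 = 1.9% = 0.019.
While 5% of the post-interest balance exceeds £30.00, each month B ← (B·(1+r))·(1 − 0.05), i.e. B shrinks by the factor (1+r)·0.95 = 0.96805.
This holds for months 1–59. Entering month 60 the balance is £572.84; 5% of the post-interest balance is now below £30.00, so the flat £30.00 minimum applies from here.
From month 60 a fixed £30.00 at rate r clears £572.84 in 24 more payments. Total: 59 + 24 = 83 months.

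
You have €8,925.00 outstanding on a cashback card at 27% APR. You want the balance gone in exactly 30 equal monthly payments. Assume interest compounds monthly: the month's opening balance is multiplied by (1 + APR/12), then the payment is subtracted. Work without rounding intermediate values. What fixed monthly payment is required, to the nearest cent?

Monthly rate r = 27%/12 = 2.25% = 0.0225.
Level-payment amortization: P = B₀·r / (1 − (1+r)^(−n)) = 8925.00·0.0225 / (1 − 1.0225^(−30)).
Denominator 1 − (1+r)^(−30) = 0.487019922.
P = 200.812 / 0.487019922 ≈ 412.33.

€412.33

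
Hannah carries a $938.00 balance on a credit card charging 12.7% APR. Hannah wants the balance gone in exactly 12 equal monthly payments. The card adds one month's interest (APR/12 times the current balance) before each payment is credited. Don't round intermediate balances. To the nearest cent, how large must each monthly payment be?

Monthly rate r = 12.7%/12 = 1.05833% = 0.0105833.
Level-payment amortization: P = B₀·r / (1 − (1+r)^(−n)) = 938.00·0.0105833 / (1 − 1.01058^(−12)).
Denominator 1 − (1+r)^(−12) = 0.118678385.
P = 9.92717 / 0.118678385 ≈ 83.65.

$83.65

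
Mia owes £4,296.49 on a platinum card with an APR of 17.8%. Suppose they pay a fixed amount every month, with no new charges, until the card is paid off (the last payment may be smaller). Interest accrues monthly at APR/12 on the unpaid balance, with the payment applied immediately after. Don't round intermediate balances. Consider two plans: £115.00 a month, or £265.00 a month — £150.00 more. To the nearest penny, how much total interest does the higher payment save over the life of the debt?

£1,358.26

Monthly rate r = 17.8%/12 = 1.48333% = 0.0148333.
At £115.00/mo: n = ⌈−ln(1 − rB₀/P)/ln(1+r)⌉ = 55 payments (last £99.55); total interest = total paid − £4,296.49 = £2,013.06.
At £265.00/mo: 19 payments (last £181.29); total interest £654.80.
Interest saved = £2,013.06 − £654.80 = £1,358.26.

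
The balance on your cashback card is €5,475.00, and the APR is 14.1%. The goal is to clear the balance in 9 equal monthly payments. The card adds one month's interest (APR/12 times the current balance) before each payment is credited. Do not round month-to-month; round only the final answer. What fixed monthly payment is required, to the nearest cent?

Monthly rate r = 14.1%/12 = 1.175% = 0.01175.
Level-payment amortization: P = B₀·r / (1 − (1+r)^(−n)) = 5475.00·0.01175 / (1 − 1.01175^(−9)).
Denominator 1 − (1+r)^(−9) = 0.0997957014.
P = 64.3312 / 0.0997957014 ≈ 644.63.

€644.63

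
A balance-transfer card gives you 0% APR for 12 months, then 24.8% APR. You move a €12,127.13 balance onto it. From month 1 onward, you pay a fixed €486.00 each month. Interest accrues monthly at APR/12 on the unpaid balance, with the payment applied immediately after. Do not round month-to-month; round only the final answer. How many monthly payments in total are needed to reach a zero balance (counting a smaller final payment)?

Promo months 1–12 at r₀ = 0%/12 = 0; months 13+ at r₁ = 24.8%/12 = 0.0206667.
After month 12 (no interest yet): B = €12,127.13 − 12·€486.00 = €6,295.13.
Then at r₁ with €486.00/mo: n₂ = −ln(1 − r₁·B/P)/ln(1+r₁) ≈ 15.23 → 16 more payments.

28 months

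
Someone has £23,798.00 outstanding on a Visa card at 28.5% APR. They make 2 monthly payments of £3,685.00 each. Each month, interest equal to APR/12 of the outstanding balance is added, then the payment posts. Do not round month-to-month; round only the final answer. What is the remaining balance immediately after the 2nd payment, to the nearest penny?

Monthly rate r = 28.5%/12 = 2.375% = 0.02375.
Each month: B ← B·(1+r) − £3,685.00.
Month 1: interest £565.20; balance after payment £20,678.20.
Month 2: interest £491.11; balance after payment £17,484.31.

£17,484.31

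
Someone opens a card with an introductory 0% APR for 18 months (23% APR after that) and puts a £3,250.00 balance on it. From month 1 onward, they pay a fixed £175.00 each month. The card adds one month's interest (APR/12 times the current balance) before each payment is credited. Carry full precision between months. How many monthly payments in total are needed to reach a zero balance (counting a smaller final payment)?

19 payments

Promo months 1–18 at r₀ = 0%/12 = 0; months 19+ at r₁ = 23%/12 = 0.0191667.
After month 18 (no interest yet): B = £3,250.00 − 18·£175.00 = £100.00.
Then at r₁ with £175.00/mo: n₂ = −ln(1 − r₁·B/P)/ln(1+r₁) ≈ 0.58 → 1 more payments.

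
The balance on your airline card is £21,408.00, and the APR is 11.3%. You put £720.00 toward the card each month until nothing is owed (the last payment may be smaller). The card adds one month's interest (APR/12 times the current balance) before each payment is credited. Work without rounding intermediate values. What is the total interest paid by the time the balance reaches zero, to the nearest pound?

Monthly rate r = 11.3%/12 = 0.941667% = 0.00941667.
Payoff takes n = ⌈−ln(1 − rB₀/P)/ln(1+r)⌉ = ⌈35.048⌉ = 36 payments; the last is £34.52.
Total paid = 35·£720.00 + £34.52 = £25,234.52.
Total interest = total paid − principal = £25,234.52 − £21,408.00 = £3,826.52.

£3,827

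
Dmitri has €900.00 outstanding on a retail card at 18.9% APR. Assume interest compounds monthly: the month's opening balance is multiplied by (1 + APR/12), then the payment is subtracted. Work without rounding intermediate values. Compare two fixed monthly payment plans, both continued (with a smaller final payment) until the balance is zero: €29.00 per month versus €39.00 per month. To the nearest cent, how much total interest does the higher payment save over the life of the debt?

€117.84

Monthly rate r = 18.9%/12 = 1.575% = 0.01575.
At €29.00/mo: n = ⌈−ln(1 − rB₀/P)/ln(1+r)⌉ = 43 payments (last €27.17); total interest = total paid − €900.00 = €345.17.
At €39.00/mo: 29 payments (last €35.33); total interest €227.33.
Interest saved = €345.17 − €227.33 = €117.84.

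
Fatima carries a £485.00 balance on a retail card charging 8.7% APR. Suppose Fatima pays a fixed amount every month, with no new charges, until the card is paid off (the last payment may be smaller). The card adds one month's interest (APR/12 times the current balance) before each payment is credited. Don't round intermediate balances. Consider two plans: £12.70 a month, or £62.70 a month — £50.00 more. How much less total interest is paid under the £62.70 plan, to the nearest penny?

Monthly rate r = 8.7%/12 = 0.725% = 0.00725.
At £12.70/mo: n = ⌈−ln(1 − rB₀/P)/ln(1+r)⌉ = 45 payments (last £11.11); total interest = total paid − £485.00 = £84.91.
At £62.70/mo: 8 payments (last £62.04); total interest £15.94.
Interest saved = £84.91 − £15.94 = £68.97.

£68.97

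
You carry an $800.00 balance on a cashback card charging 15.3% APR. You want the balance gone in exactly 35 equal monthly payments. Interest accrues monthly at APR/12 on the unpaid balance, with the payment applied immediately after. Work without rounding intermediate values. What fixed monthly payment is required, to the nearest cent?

$28.48

Monthly rate r = 15.3%/12 = 1.275% = 0.01275.
Level-payment amortization: P = B₀·r / (1 − (1+r)^(−n)) = 800.00·0.01275 / (1 − 1.01275^(−35)).
Denominator 1 − (1+r)^(−35) = 0.358168267.
P = 10.2 / 0.358168267 ≈ 28.48.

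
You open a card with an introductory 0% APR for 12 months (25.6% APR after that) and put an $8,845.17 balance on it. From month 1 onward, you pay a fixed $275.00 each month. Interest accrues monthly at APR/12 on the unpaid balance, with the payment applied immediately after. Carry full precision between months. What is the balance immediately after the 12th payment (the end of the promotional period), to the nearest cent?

Promo months 1–12 at r₀ = 0%/12 = 0; months 13+ at r₁ = 25.6%/12 = 0.0213333.
After month 12 (no interest yet): B = $8,845.17 − 12·$275.00 = $5,545.17.

$5,545.17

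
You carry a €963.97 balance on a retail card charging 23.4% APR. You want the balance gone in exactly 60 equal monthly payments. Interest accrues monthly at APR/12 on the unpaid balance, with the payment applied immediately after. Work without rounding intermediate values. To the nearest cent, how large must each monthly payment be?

€27.40

Monthly rate r = 23.4%/12 = 1.95% = 0.0195.
Level-payment amortization: P = B₀·r / (1 − (1+r)^(−n)) = 963.97·0.0195 / (1 − 1.0195^(−60)).
Denominator 1 − (1+r)^(−60) = 0.686118158.
P = 18.7974 / 0.686118158 ≈ 27.40.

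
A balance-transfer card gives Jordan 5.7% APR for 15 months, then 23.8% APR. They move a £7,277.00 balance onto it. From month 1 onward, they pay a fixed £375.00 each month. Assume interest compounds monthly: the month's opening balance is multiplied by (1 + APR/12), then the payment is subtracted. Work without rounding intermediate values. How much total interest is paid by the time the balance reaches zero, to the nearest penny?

Promo months 1–15 at r₀ = 5.7%/12 = 0.00475; months 16+ at r₁ = 23.8%/12 = 0.0198333.
After month 15: iterate B ← B·(1+r₀) − £375.00 for 15 months → £1,997.15.
Then at r₁ with £375.00/mo: n₂ = −ln(1 − r₁·B/P)/ln(1+r₁) ≈ 5.68 → 6 more payments.
Total paid = 20·£375.00 + £257.35 = £7,757.35; interest = £7,757.35 − £7,277.00 = £480.35.

£480.35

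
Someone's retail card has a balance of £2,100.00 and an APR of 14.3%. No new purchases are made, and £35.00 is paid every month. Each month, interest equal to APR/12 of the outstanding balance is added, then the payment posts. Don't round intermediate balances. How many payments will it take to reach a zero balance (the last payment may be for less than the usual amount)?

106 payments

Monthly rate r = 14.3%/12 = 1.19167% = 0.0119167.
Recurrence: B ← B·(1+r) − £35.00.
Month 1: interest £25.03; balance after payment £2,090.03.
Month 2: interest £24.91; balance after payment £2,079.93.
Closed form: n = −ln(1 − rB₀/P)/ln(1+r) = −ln(0.285)/ln(1.01192) ≈ 105.963, so the balance reaches zero during payment 106.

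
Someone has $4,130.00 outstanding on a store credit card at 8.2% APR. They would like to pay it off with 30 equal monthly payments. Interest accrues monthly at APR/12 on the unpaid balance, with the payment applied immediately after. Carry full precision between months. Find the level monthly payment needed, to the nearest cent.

$152.73

Monthly rate r = 8.2%/12 = 0.683333% = 0.00683333.
Level-payment amortization: P = B₀·r / (1 − (1+r)^(−n)) = 4130.00·0.00683333 / (1 − 1.00683^(−30)).
Denominator 1 − (1+r)^(−30) = 0.184784479.
P = 28.2217 / 0.184784479 ≈ 152.73.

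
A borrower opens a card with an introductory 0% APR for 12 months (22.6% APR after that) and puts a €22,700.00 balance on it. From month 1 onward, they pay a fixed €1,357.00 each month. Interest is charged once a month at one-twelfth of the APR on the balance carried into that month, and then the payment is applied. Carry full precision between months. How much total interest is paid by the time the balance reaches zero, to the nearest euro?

€367

Promo months 1–12 at r₀ = 0%/12 = 0; months 13+ at r₁ = 22.6%/12 = 0.0188333.
After month 12 (no interest yet): B = €22,700.00 − 12·€1,357.00 = €6,416.00.
Then at r₁ with €1,357.00/mo: n₂ = −ln(1 − r₁·B/P)/ln(1+r₁) ≈ 5.00 → 5 more payments.
Total paid = 16·€1,357.00 + €1,354.94 = €23,066.94; interest = €23,066.94 − €22,700.00 = €366.94.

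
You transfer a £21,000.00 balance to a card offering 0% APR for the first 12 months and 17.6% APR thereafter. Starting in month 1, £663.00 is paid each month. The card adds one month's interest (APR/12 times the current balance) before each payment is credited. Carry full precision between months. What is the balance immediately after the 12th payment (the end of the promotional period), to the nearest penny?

Promo months 1–12 at r₀ = 0%/12 = 0; months 13+ at r₁ = 17.6%/12 = 0.0146667.
After month 12 (no interest yet): B = £21,000.00 − 12·£663.00 = £13,044.00.

£13,044.00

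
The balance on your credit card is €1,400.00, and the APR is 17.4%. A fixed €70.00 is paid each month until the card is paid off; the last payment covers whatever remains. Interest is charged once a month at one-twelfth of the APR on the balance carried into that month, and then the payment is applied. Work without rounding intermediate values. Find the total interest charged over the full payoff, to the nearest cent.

Monthly rate r = 17.4%/12 = 1.45% = 0.0145.
Payoff takes n = ⌈−ln(1 − rB₀/P)/ln(1+r)⌉ = ⌈23.791⌉ = 24 payments; the last is €55.44.
Total paid = 23·€70.00 + €55.44 = €1,665.44.
Total interest = total paid − principal = €1,665.44 − €1,400.00 = €265.44.

€265.44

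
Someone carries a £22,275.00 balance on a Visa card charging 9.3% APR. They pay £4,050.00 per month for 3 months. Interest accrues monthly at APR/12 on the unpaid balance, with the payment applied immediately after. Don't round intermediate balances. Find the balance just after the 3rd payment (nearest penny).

£10,552.51

Monthly rate r = 9.3%/12 = 0.775% = 0.00775.
Each month: B ← B·(1+r) − £4,050.00.
Month 1: interest £172.63; balance after payment £18,397.63.
Month 2: interest £142.58; balance after payment £14,490.21.
Month 3: interest £112.30; balance after payment £10,552.51.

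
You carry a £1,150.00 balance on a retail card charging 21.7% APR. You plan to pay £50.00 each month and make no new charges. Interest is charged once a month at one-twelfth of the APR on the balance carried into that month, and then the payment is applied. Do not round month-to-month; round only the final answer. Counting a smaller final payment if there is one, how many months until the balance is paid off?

Monthly rate r = 21.7%/12 = 1.80833% = 0.0180833.
Recurrence: B ← B·(1+r) − £50.00.
Month 1: interest £20.80; balance after payment £1,120.80.
Month 2: interest £20.27; balance after payment £1,091.06.
Closed form: n = −ln(1 − rB₀/P)/ln(1+r) = −ln(0.58408)/ln(1.01808) ≈ 30.003, so the balance reaches zero during payment 31.

31 payments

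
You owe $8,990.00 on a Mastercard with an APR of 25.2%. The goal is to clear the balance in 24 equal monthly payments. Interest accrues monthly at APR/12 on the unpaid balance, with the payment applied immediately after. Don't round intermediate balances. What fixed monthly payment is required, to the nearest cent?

Monthly rate r = 25.2%/12 = 2.1% = 0.021.
Level-payment amortization: P = B₀·r / (1 − (1+r)^(−n)) = 8990.00·0.021 / (1 − 1.021^(−24)).
Denominator 1 − (1+r)^(−24) = 0.392729492.
P = 188.79 / 0.392729492 ≈ 480.71.

$480.71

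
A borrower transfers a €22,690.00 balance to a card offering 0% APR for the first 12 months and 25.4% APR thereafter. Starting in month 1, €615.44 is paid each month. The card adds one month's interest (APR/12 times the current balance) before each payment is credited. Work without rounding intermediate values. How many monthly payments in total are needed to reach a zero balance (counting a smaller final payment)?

48 payments

Promo months 1–12 at r₀ = 0%/12 = 0; months 13+ at r₁ = 25.4%/12 = 0.0211667.
After month 12 (no interest yet): B = €22,690.00 − 12·€615.44 = €15,304.72.
Then at r₁ with €615.44/mo: n₂ = −ln(1 − r₁·B/P)/ln(1+r₁) ≈ 35.68 → 36 more payments.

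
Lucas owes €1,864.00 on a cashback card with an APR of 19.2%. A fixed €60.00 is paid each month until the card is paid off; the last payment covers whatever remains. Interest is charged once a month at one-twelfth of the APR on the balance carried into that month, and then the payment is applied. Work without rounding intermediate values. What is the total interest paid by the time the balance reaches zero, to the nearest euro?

€734

Monthly rate r = 19.2%/12 = 1.6% = 0.016.
Payoff takes n = ⌈−ln(1 − rB₀/P)/ln(1+r)⌉ = ⌈43.299⌉ = 44 payments; the last is €18.03.
Total paid = 43·€60.00 + €18.03 = €2,598.03.
Total interest = total paid − principal = €2,598.03 − €1,864.00 = €734.03.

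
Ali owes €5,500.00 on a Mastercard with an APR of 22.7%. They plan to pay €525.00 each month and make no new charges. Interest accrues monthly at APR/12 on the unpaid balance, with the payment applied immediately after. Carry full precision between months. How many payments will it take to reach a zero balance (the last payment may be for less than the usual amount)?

12 payments

Monthly rate r = 22.7%/12 = 1.89167% = 0.0189167.
Recurrence: B ← B·(1+r) − €525.00.
Month 1: interest €104.04; balance after payment €5,079.04.
Month 2: interest €96.08; balance after payment €4,650.12.
Closed form: n = −ln(1 − rB₀/P)/ln(1+r) = −ln(0.80183)/ln(1.01892) ≈ 11.786, so the balance reaches zero during payment 12.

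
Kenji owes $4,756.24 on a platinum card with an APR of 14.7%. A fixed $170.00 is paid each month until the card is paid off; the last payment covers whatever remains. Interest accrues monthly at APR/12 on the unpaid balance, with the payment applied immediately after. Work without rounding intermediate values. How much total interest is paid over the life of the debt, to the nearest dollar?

$1,103

Monthly rate r = 14.7%/12 = 1.225% = 0.01225.
Payoff takes n = ⌈−ln(1 − rB₀/P)/ln(1+r)⌉ = ⌈34.467⌉ = 35 payments; the last is $79.69.
Total paid = 34·$170.00 + $79.69 = $5,859.69.
Total interest = total paid − principal = $5,859.69 − $4,756.24 = $1,103.45.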